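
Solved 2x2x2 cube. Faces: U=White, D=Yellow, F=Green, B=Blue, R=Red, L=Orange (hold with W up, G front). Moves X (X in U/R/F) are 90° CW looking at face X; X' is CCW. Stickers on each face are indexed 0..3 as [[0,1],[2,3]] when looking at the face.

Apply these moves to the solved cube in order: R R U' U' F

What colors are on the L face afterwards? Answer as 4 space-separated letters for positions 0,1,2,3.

After move 1 (R): R=RRRR U=WGWG F=GYGY D=YBYB B=WBWB
After move 2 (R): R=RRRR U=WYWY F=GBGB D=YWYW B=GBGB
After move 3 (U'): U=YYWW F=OOGB R=GBRR B=RRGB L=GBOO
After move 4 (U'): U=YWYW F=GBGB R=OORR B=GBGB L=RROO
After move 5 (F): F=GGBB U=YWOR R=YOWR D=ROYW L=RYOW
Query: L face = RYOW

Answer: R Y O W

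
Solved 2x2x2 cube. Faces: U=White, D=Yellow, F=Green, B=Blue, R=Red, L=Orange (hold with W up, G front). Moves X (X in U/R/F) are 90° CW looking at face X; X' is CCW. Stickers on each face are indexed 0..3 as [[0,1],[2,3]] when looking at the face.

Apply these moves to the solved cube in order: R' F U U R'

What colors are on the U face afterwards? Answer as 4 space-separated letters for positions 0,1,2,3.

Answer: O Y B G

Derivation:
After move 1 (R'): R=RRRR U=WBWB F=GWGW D=YGYG B=YBYB
After move 2 (F): F=GGWW U=WBOO R=WRBR D=RRYG L=OYOG
After move 3 (U): U=OWOB F=WRWW R=YBBR B=OYYB L=GGOG
After move 4 (U): U=OOBW F=YBWW R=OYBR B=GGYB L=WROG
After move 5 (R'): R=YROB U=OYBG F=YOWW D=RBYW B=GGRB
Query: U face = OYBG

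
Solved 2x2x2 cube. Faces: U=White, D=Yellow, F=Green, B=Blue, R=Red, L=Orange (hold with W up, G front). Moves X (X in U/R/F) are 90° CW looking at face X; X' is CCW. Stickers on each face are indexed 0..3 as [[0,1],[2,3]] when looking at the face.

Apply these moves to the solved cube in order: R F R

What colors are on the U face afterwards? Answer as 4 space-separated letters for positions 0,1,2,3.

After move 1 (R): R=RRRR U=WGWG F=GYGY D=YBYB B=WBWB
After move 2 (F): F=GGYY U=WGOO R=WRGR D=RRYB L=OYOB
After move 3 (R): R=GWRR U=WGOY F=GRYB D=RWYW B=OBGB
Query: U face = WGOY

Answer: W G O Y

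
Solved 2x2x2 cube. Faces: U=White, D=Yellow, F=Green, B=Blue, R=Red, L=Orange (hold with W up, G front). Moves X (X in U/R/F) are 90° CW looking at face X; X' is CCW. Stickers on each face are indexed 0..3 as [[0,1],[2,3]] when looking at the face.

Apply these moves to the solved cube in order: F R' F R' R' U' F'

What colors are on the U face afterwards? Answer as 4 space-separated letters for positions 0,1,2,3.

Answer: R G G R

Derivation:
After move 1 (F): F=GGGG U=WWOO R=WRWR D=RRYY L=OYOY
After move 2 (R'): R=RRWW U=WBOB F=GWGO D=RGYG B=YBRB
After move 3 (F): F=GGOW U=WBYY R=ORBW D=WRYG L=OROG
After move 4 (R'): R=RWOB U=WRYY F=GBOY D=WGYW B=GBRB
After move 5 (R'): R=WBRO U=WRYG F=GROY D=WBYY B=WBGB
After move 6 (U'): U=RGWY F=OROY R=GRRO B=WBGB L=WBOG
After move 7 (F'): F=RYOO U=RGGR R=BRWO D=BGYY L=WYOW
Query: U face = RGGR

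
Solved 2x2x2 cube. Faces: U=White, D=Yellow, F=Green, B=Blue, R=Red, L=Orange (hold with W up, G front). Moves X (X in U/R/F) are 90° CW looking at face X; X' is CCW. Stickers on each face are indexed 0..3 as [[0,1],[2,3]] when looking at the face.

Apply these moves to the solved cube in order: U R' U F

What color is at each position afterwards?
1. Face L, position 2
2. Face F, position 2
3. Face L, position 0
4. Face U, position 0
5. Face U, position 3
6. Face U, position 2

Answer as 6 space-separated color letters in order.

Answer: O W R W W O

Derivation:
After move 1 (U): U=WWWW F=RRGG R=BBRR B=OOBB L=GGOO
After move 2 (R'): R=BRBR U=WBWO F=RWGW D=YRYG B=YOYB
After move 3 (U): U=WWOB F=BRGW R=YOBR B=GGYB L=RWOO
After move 4 (F): F=GBWR U=WWOW R=OOBR D=BYYG L=RYOR
Query 1: L[2] = O
Query 2: F[2] = W
Query 3: L[0] = R
Query 4: U[0] = W
Query 5: U[3] = W
Query 6: U[2] = O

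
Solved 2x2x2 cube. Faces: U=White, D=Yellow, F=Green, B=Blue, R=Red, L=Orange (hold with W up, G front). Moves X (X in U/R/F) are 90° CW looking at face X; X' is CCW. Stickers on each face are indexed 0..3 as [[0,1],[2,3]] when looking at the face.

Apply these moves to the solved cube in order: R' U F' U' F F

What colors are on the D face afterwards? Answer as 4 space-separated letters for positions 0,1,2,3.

After move 1 (R'): R=RRRR U=WBWB F=GWGW D=YGYG B=YBYB
After move 2 (U): U=WWBB F=RRGW R=YBRR B=OOYB L=GWOO
After move 3 (F'): F=RWRG U=WWYR R=GBYR D=WOYG L=GBOB
After move 4 (U'): U=WRWY F=GBRG R=RWYR B=GBYB L=OOOB
After move 5 (F): F=RGGB U=WRBO R=WWYR D=YRYG L=OWOO
After move 6 (F): F=GRBG U=WROW R=BWOR D=YWYG L=OYOR
Query: D face = YWYG

Answer: Y W Y G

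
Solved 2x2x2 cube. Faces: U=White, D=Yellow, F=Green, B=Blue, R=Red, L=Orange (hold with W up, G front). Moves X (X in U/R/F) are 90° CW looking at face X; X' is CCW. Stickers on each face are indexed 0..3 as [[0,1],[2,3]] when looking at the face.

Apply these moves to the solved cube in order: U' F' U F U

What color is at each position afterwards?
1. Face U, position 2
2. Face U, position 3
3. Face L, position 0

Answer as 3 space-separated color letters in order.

Answer: G W O

Derivation:
After move 1 (U'): U=WWWW F=OOGG R=GGRR B=RRBB L=BBOO
After move 2 (F'): F=OGOG U=WWGR R=YGYR D=BOYY L=BWOW
After move 3 (U): U=GWRW F=YGOG R=RRYR B=BWBB L=OGOW
After move 4 (F): F=OYGG U=GWWG R=RRWR D=YRYY L=OBOO
After move 5 (U): U=WGGW F=RRGG R=BWWR B=OBBB L=OYOO
Query 1: U[2] = G
Query 2: U[3] = W
Query 3: L[0] = O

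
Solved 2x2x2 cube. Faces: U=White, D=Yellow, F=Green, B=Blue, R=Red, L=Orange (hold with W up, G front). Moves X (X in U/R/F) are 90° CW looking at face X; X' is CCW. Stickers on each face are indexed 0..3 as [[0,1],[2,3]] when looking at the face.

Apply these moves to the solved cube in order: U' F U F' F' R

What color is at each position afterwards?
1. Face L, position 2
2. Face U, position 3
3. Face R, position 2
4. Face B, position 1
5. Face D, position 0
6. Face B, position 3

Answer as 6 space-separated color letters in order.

Answer: O W R Y W B

Derivation:
After move 1 (U'): U=WWWW F=OOGG R=GGRR B=RRBB L=BBOO
After move 2 (F): F=GOGO U=WWOB R=WGWR D=RGYY L=BYOY
After move 3 (U): U=OWBW F=WGGO R=RRWR B=BYBB L=GOOY
After move 4 (F'): F=GOWG U=OWRW R=GRRR D=OYYY L=GWOB
After move 5 (F'): F=OGGW U=OWGR R=YROR D=WBYY L=GWOR
After move 6 (R): R=OYRR U=OGGW F=OBGY D=WBYB B=RYWB
Query 1: L[2] = O
Query 2: U[3] = W
Query 3: R[2] = R
Query 4: B[1] = Y
Query 5: D[0] = W
Query 6: B[3] = B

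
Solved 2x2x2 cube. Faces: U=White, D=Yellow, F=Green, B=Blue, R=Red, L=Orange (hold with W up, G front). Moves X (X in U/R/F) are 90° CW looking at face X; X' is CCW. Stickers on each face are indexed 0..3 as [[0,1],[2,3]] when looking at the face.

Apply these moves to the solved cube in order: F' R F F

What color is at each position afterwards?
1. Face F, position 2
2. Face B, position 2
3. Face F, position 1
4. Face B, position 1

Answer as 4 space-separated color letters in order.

Answer: O W G B

Derivation:
After move 1 (F'): F=GGGG U=WWRR R=YRYR D=OOYY L=OWOW
After move 2 (R): R=YYRR U=WGRG F=GOGY D=OBYB B=RBWB
After move 3 (F): F=GGYO U=WGWW R=RYGR D=RYYB L=OOOB
After move 4 (F): F=YGOG U=WGBO R=WYWR D=GRYB L=OROY
Query 1: F[2] = O
Query 2: B[2] = W
Query 3: F[1] = G
Query 4: B[1] = B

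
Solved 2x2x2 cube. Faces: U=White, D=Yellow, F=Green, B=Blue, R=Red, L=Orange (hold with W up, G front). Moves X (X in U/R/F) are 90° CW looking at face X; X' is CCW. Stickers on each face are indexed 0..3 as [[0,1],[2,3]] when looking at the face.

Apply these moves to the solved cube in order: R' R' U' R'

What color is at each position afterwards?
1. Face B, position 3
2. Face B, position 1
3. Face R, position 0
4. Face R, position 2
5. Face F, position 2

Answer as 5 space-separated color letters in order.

After move 1 (R'): R=RRRR U=WBWB F=GWGW D=YGYG B=YBYB
After move 2 (R'): R=RRRR U=WYWY F=GBGB D=YWYW B=GBGB
After move 3 (U'): U=YYWW F=OOGB R=GBRR B=RRGB L=GBOO
After move 4 (R'): R=BRGR U=YGWR F=OYGW D=YOYB B=WRWB
Query 1: B[3] = B
Query 2: B[1] = R
Query 3: R[0] = B
Query 4: R[2] = G
Query 5: F[2] = G

Answer: B R B G G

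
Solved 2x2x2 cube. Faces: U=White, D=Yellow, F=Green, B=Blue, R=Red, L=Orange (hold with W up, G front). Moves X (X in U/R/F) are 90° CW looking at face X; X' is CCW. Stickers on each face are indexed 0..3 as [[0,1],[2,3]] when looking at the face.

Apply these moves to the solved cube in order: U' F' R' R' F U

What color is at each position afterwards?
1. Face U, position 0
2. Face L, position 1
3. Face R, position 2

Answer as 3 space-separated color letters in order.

After move 1 (U'): U=WWWW F=OOGG R=GGRR B=RRBB L=BBOO
After move 2 (F'): F=OGOG U=WWGR R=YGYR D=BOYY L=BWOW
After move 3 (R'): R=GRYY U=WBGR F=OWOR D=BGYG B=YROB
After move 4 (R'): R=RYGY U=WOGY F=OBOR D=BWYR B=GRGB
After move 5 (F): F=OORB U=WOWW R=GYYY D=GRYR L=BBOW
After move 6 (U): U=WWWO F=GYRB R=GRYY B=BBGB L=OOOW
Query 1: U[0] = W
Query 2: L[1] = O
Query 3: R[2] = Y

Answer: W O Y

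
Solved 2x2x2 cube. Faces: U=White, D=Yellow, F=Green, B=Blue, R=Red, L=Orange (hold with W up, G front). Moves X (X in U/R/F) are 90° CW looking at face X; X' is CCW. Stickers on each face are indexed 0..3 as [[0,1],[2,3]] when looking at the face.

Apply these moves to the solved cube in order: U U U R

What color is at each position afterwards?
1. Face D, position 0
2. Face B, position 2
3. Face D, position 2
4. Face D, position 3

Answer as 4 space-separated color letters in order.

After move 1 (U): U=WWWW F=RRGG R=BBRR B=OOBB L=GGOO
After move 2 (U): U=WWWW F=BBGG R=OORR B=GGBB L=RROO
After move 3 (U): U=WWWW F=OOGG R=GGRR B=RRBB L=BBOO
After move 4 (R): R=RGRG U=WOWG F=OYGY D=YBYR B=WRWB
Query 1: D[0] = Y
Query 2: B[2] = W
Query 3: D[2] = Y
Query 4: D[3] = R

Answer: Y W Y R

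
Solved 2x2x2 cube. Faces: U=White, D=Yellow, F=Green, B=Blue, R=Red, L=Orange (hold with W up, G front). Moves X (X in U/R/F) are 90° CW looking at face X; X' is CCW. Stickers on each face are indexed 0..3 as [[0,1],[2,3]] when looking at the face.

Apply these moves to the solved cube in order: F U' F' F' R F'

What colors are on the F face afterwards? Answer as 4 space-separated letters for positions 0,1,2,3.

After move 1 (F): F=GGGG U=WWOO R=WRWR D=RRYY L=OYOY
After move 2 (U'): U=WOWO F=OYGG R=GGWR B=WRBB L=BBOY
After move 3 (F'): F=YGOG U=WOGW R=RGRR D=BYYY L=BOOW
After move 4 (F'): F=GGYO U=WORR R=YGBR D=OWYY L=BWOG
After move 5 (R): R=BYRG U=WGRO F=GWYY D=OBYW B=RROB
After move 6 (F'): F=WYGY U=WGBR R=BYOG D=WGYW L=BOOR
Query: F face = WYGY

Answer: W Y G Y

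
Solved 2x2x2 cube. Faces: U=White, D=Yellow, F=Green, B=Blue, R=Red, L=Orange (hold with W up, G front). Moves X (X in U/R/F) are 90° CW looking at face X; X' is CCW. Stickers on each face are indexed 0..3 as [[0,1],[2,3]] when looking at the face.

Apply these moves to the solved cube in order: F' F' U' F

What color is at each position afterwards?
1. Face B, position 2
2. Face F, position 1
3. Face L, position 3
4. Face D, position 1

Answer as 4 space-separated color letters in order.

After move 1 (F'): F=GGGG U=WWRR R=YRYR D=OOYY L=OWOW
After move 2 (F'): F=GGGG U=WWYY R=OROR D=WWYY L=OROR
After move 3 (U'): U=WYWY F=ORGG R=GGOR B=ORBB L=BBOR
After move 4 (F): F=GOGR U=WYRB R=WGYR D=OGYY L=BWOW
Query 1: B[2] = B
Query 2: F[1] = O
Query 3: L[3] = W
Query 4: D[1] = G

Answer: B O W G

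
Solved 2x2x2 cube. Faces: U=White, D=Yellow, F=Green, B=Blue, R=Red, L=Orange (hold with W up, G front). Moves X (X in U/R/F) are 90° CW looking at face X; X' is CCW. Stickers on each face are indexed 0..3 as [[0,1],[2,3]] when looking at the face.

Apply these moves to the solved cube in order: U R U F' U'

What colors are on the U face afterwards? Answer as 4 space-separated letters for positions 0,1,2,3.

Answer: W R W W

Derivation:
After move 1 (U): U=WWWW F=RRGG R=BBRR B=OOBB L=GGOO
After move 2 (R): R=RBRB U=WRWG F=RYGY D=YBYO B=WOWB
After move 3 (U): U=WWGR F=RBGY R=WORB B=GGWB L=RYOO
After move 4 (F'): F=BYRG U=WWWR R=BOYB D=YOYO L=RROG
After move 5 (U'): U=WRWW F=RRRG R=BYYB B=BOWB L=GGOG
Query: U face = WRWW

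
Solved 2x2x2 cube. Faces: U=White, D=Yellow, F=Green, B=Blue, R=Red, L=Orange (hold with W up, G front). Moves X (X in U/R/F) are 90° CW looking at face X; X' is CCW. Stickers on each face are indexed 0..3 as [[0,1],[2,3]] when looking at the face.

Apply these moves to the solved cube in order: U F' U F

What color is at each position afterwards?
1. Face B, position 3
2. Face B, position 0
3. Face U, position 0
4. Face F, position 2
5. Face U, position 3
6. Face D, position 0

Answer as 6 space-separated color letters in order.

Answer: B G B G G Y

Derivation:
After move 1 (U): U=WWWW F=RRGG R=BBRR B=OOBB L=GGOO
After move 2 (F'): F=RGRG U=WWBR R=YBYR D=GOYY L=GWOW
After move 3 (U): U=BWRW F=YBRG R=OOYR B=GWBB L=RGOW
After move 4 (F): F=RYGB U=BWWG R=ROWR D=YOYY L=RGOO
Query 1: B[3] = B
Query 2: B[0] = G
Query 3: U[0] = B
Query 4: F[2] = G
Query 5: U[3] = G
Query 6: D[0] = Y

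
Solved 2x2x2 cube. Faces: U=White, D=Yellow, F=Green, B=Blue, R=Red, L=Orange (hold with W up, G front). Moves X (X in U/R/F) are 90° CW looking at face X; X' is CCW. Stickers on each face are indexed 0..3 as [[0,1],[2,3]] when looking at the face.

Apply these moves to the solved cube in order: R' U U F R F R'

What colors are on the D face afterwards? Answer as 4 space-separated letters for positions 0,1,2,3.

Answer: R G Y O

Derivation:
After move 1 (R'): R=RRRR U=WBWB F=GWGW D=YGYG B=YBYB
After move 2 (U): U=WWBB F=RRGW R=YBRR B=OOYB L=GWOO
After move 3 (U): U=BWBW F=YBGW R=OORR B=GWYB L=RROO
After move 4 (F): F=GYWB U=BWOR R=BOWR D=ROYG L=RYOG
After move 5 (R): R=WBRO U=BYOB F=GOWG D=RYYG B=RWWB
After move 6 (F): F=WGGO U=BYGY R=OBBO D=RWYG L=RROY
After move 7 (R'): R=BOOB U=BWGR F=WYGY D=RGYO B=GWWB
Query: D face = RGYO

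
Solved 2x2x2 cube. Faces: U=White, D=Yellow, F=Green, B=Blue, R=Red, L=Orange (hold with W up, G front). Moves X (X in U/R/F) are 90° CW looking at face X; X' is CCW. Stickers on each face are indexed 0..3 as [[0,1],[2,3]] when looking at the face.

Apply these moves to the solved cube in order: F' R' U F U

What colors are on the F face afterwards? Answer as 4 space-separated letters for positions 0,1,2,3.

Answer: B B R R

Derivation:
After move 1 (F'): F=GGGG U=WWRR R=YRYR D=OOYY L=OWOW
After move 2 (R'): R=RRYY U=WBRB F=GWGR D=OGYG B=YBOB
After move 3 (U): U=RWBB F=RRGR R=YBYY B=OWOB L=GWOW
After move 4 (F): F=GRRR U=RWWW R=BBBY D=YYYG L=GOOG
After move 5 (U): U=WRWW F=BBRR R=OWBY B=GOOB L=GROG
Query: F face = BBRR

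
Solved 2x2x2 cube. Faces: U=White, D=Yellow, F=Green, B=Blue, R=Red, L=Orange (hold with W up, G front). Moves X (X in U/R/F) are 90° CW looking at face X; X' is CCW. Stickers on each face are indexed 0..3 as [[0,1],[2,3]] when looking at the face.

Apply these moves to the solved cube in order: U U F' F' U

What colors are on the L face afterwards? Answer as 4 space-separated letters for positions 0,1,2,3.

After move 1 (U): U=WWWW F=RRGG R=BBRR B=OOBB L=GGOO
After move 2 (U): U=WWWW F=BBGG R=OORR B=GGBB L=RROO
After move 3 (F'): F=BGBG U=WWOR R=YOYR D=ROYY L=RWOW
After move 4 (F'): F=GGBB U=WWYY R=OORR D=WWYY L=RROO
After move 5 (U): U=YWYW F=OOBB R=GGRR B=RRBB L=GGOO
Query: L face = GGOO

Answer: G G O O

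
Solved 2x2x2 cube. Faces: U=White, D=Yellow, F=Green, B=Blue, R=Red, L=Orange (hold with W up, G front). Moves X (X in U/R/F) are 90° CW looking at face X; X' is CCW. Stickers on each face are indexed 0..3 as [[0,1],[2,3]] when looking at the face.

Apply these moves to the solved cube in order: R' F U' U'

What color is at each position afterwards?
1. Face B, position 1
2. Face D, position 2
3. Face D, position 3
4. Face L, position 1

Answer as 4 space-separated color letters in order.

After move 1 (R'): R=RRRR U=WBWB F=GWGW D=YGYG B=YBYB
After move 2 (F): F=GGWW U=WBOO R=WRBR D=RRYG L=OYOG
After move 3 (U'): U=BOWO F=OYWW R=GGBR B=WRYB L=YBOG
After move 4 (U'): U=OOBW F=YBWW R=OYBR B=GGYB L=WROG
Query 1: B[1] = G
Query 2: D[2] = Y
Query 3: D[3] = G
Query 4: L[1] = R

Answer: G Y G R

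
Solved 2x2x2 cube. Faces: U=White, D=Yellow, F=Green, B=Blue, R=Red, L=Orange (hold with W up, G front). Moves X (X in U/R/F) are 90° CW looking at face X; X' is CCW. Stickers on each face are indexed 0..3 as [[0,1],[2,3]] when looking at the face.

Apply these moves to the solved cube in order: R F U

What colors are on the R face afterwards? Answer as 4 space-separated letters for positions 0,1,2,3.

Answer: W B G R

Derivation:
After move 1 (R): R=RRRR U=WGWG F=GYGY D=YBYB B=WBWB
After move 2 (F): F=GGYY U=WGOO R=WRGR D=RRYB L=OYOB
After move 3 (U): U=OWOG F=WRYY R=WBGR B=OYWB L=GGOB
Query: R face = WBGR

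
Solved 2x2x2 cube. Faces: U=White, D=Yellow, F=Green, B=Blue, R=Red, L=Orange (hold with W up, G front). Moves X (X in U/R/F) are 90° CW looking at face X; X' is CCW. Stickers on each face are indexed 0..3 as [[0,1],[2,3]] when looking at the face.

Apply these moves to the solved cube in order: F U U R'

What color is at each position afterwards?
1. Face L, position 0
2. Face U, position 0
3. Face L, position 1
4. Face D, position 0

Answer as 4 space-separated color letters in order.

After move 1 (F): F=GGGG U=WWOO R=WRWR D=RRYY L=OYOY
After move 2 (U): U=OWOW F=WRGG R=BBWR B=OYBB L=GGOY
After move 3 (U): U=OOWW F=BBGG R=OYWR B=GGBB L=WROY
After move 4 (R'): R=YROW U=OBWG F=BOGW D=RBYG B=YGRB
Query 1: L[0] = W
Query 2: U[0] = O
Query 3: L[1] = R
Query 4: D[0] = R

Answer: W O R R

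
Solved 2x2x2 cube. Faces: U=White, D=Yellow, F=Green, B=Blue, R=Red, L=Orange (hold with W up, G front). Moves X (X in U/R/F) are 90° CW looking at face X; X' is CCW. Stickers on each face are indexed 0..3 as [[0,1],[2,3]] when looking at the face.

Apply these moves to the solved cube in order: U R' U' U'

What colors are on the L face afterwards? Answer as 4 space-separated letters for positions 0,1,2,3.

After move 1 (U): U=WWWW F=RRGG R=BBRR B=OOBB L=GGOO
After move 2 (R'): R=BRBR U=WBWO F=RWGW D=YRYG B=YOYB
After move 3 (U'): U=BOWW F=GGGW R=RWBR B=BRYB L=YOOO
After move 4 (U'): U=OWBW F=YOGW R=GGBR B=RWYB L=BROO
Query: L face = BROO

Answer: B R O O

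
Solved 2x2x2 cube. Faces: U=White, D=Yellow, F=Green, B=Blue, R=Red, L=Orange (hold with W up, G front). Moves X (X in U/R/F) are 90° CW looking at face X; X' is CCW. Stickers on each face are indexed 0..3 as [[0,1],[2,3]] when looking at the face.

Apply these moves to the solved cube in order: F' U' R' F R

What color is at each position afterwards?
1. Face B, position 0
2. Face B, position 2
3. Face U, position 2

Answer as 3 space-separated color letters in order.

Answer: B B W

Derivation:
After move 1 (F'): F=GGGG U=WWRR R=YRYR D=OOYY L=OWOW
After move 2 (U'): U=WRWR F=OWGG R=GGYR B=YRBB L=BBOW
After move 3 (R'): R=GRGY U=WBWY F=ORGR D=OWYG B=YROB
After move 4 (F): F=GORR U=WBWB R=WRYY D=GGYG L=BOOW
After move 5 (R): R=YWYR U=WOWR F=GGRG D=GOYY B=BRBB
Query 1: B[0] = B
Query 2: B[2] = B
Query 3: U[2] = W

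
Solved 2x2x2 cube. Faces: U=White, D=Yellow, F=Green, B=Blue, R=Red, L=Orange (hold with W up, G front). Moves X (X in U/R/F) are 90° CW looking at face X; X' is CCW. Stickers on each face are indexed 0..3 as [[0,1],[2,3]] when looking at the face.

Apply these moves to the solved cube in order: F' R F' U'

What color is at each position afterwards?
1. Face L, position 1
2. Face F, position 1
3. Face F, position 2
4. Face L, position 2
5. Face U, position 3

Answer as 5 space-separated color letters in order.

Answer: B G G O Y

Derivation:
After move 1 (F'): F=GGGG U=WWRR R=YRYR D=OOYY L=OWOW
After move 2 (R): R=YYRR U=WGRG F=GOGY D=OBYB B=RBWB
After move 3 (F'): F=OYGG U=WGYR R=BYOR D=WWYB L=OGOR
After move 4 (U'): U=GRWY F=OGGG R=OYOR B=BYWB L=RBOR
Query 1: L[1] = B
Query 2: F[1] = G
Query 3: F[2] = G
Query 4: L[2] = O
Query 5: U[3] = Y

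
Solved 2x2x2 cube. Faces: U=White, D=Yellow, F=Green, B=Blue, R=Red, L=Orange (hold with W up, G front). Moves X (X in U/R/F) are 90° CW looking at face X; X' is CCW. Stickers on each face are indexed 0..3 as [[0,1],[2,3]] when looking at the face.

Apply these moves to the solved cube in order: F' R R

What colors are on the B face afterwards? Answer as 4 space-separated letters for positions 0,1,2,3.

After move 1 (F'): F=GGGG U=WWRR R=YRYR D=OOYY L=OWOW
After move 2 (R): R=YYRR U=WGRG F=GOGY D=OBYB B=RBWB
After move 3 (R): R=RYRY U=WORY F=GBGB D=OWYR B=GBGB
Query: B face = GBGB

Answer: G B G B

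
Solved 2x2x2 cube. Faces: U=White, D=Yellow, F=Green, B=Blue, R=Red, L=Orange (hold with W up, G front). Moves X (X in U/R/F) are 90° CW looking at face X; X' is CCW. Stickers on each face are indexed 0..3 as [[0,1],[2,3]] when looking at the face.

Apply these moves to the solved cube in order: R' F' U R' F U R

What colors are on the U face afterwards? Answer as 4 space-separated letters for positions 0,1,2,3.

Answer: W R W W

Derivation:
After move 1 (R'): R=RRRR U=WBWB F=GWGW D=YGYG B=YBYB
After move 2 (F'): F=WWGG U=WBRR R=GRYR D=OOYG L=OBOW
After move 3 (U): U=RWRB F=GRGG R=YBYR B=OBYB L=WWOW
After move 4 (R'): R=BRYY U=RYRO F=GWGB D=ORYG B=GBOB
After move 5 (F): F=GGBW U=RYWW R=RROY D=YBYG L=WOOR
After move 6 (U): U=WRWY F=RRBW R=GBOY B=WOOB L=GGOR
After move 7 (R): R=OGYB U=WRWW F=RBBG D=YOYW B=YORB
Query: U face = WRWW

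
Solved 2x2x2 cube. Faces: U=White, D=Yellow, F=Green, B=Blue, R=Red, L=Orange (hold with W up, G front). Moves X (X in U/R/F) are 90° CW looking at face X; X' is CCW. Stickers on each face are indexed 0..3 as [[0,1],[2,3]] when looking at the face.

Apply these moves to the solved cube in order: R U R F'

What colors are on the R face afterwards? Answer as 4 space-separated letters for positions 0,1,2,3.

Answer: W W Y B

Derivation:
After move 1 (R): R=RRRR U=WGWG F=GYGY D=YBYB B=WBWB
After move 2 (U): U=WWGG F=RRGY R=WBRR B=OOWB L=GYOO
After move 3 (R): R=RWRB U=WRGY F=RBGB D=YWYO B=GOWB
After move 4 (F'): F=BBRG U=WRRR R=WWYB D=YOYO L=GYOG
Query: R face = WWYB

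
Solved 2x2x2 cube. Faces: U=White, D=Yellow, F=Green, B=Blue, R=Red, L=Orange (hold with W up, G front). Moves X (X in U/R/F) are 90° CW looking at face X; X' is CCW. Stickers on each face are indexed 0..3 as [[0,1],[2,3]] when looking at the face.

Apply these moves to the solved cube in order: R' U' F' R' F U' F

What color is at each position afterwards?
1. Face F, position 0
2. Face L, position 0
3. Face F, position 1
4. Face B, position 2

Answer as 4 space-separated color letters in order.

Answer: R G Y O

Derivation:
After move 1 (R'): R=RRRR U=WBWB F=GWGW D=YGYG B=YBYB
After move 2 (U'): U=BBWW F=OOGW R=GWRR B=RRYB L=YBOO
After move 3 (F'): F=OWOG U=BBGR R=GWYR D=BOYG L=YWOW
After move 4 (R'): R=WRGY U=BYGR F=OBOR D=BWYG B=GROB
After move 5 (F): F=OORB U=BYWW R=GRRY D=GWYG L=YBOW
After move 6 (U'): U=YWBW F=YBRB R=OORY B=GROB L=GROW
After move 7 (F): F=RYBB U=YWWR R=BOWY D=ROYG L=GGOW
Query 1: F[0] = R
Query 2: L[0] = G
Query 3: F[1] = Y
Query 4: B[2] = O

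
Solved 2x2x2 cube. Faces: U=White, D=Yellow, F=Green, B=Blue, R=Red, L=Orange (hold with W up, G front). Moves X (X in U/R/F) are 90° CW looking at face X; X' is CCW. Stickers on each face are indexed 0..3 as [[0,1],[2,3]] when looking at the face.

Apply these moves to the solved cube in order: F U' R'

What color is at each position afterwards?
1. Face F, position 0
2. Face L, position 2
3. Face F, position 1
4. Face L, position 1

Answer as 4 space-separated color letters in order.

Answer: O O O B

Derivation:
After move 1 (F): F=GGGG U=WWOO R=WRWR D=RRYY L=OYOY
After move 2 (U'): U=WOWO F=OYGG R=GGWR B=WRBB L=BBOY
After move 3 (R'): R=GRGW U=WBWW F=OOGO D=RYYG B=YRRB
Query 1: F[0] = O
Query 2: L[2] = O
Query 3: F[1] = O
Query 4: L[1] = B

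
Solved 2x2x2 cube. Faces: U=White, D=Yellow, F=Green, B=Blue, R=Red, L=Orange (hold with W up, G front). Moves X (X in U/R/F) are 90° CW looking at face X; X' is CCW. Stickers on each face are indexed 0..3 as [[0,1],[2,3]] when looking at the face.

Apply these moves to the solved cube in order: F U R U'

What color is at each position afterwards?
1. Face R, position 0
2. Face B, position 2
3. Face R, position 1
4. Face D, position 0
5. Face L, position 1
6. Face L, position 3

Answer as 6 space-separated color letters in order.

After move 1 (F): F=GGGG U=WWOO R=WRWR D=RRYY L=OYOY
After move 2 (U): U=OWOW F=WRGG R=BBWR B=OYBB L=GGOY
After move 3 (R): R=WBRB U=OROG F=WRGY D=RBYO B=WYWB
After move 4 (U'): U=RGOO F=GGGY R=WRRB B=WBWB L=WYOY
Query 1: R[0] = W
Query 2: B[2] = W
Query 3: R[1] = R
Query 4: D[0] = R
Query 5: L[1] = Y
Query 6: L[3] = Y

Answer: W W R R Y Y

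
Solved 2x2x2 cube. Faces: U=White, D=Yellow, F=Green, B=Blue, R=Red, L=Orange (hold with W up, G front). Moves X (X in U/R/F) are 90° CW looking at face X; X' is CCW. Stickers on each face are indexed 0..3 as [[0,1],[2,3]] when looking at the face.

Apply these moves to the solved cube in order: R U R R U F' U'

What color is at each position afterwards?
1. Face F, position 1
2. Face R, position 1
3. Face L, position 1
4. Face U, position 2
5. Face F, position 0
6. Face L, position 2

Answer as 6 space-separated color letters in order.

Answer: B O Y G R O

Derivation:
After move 1 (R): R=RRRR U=WGWG F=GYGY D=YBYB B=WBWB
After move 2 (U): U=WWGG F=RRGY R=WBRR B=OOWB L=GYOO
After move 3 (R): R=RWRB U=WRGY F=RBGB D=YWYO B=GOWB
After move 4 (R): R=RRBW U=WBGB F=RWGO D=YWYG B=YORB
After move 5 (U): U=GWBB F=RRGO R=YOBW B=GYRB L=RWOO
After move 6 (F'): F=RORG U=GWYB R=WOYW D=WOYG L=RBOB
After move 7 (U'): U=WBGY F=RBRG R=ROYW B=WORB L=GYOB
Query 1: F[1] = B
Query 2: R[1] = O
Query 3: L[1] = Y
Query 4: U[2] = G
Query 5: F[0] = R
Query 6: L[2] = O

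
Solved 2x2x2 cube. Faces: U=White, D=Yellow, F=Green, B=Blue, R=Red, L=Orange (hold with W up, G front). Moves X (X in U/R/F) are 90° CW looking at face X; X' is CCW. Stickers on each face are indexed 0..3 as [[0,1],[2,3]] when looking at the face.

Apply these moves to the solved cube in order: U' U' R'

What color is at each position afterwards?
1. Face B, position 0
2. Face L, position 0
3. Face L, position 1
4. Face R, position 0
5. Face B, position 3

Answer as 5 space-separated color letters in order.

Answer: Y R R O B

Derivation:
After move 1 (U'): U=WWWW F=OOGG R=GGRR B=RRBB L=BBOO
After move 2 (U'): U=WWWW F=BBGG R=OORR B=GGBB L=RROO
After move 3 (R'): R=OROR U=WBWG F=BWGW D=YBYG B=YGYB
Query 1: B[0] = Y
Query 2: L[0] = R
Query 3: L[1] = R
Query 4: R[0] = O
Query 5: B[3] = B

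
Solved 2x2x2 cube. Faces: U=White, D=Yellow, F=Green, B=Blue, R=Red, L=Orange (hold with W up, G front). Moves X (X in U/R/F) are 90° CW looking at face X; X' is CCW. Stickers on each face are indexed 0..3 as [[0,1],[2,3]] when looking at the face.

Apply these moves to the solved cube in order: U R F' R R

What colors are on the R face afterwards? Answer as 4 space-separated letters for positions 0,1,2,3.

After move 1 (U): U=WWWW F=RRGG R=BBRR B=OOBB L=GGOO
After move 2 (R): R=RBRB U=WRWG F=RYGY D=YBYO B=WOWB
After move 3 (F'): F=YYRG U=WRRR R=BBYB D=GOYO L=GGOW
After move 4 (R): R=YBBB U=WYRG F=YORO D=GWYW B=RORB
After move 5 (R): R=BYBB U=WORO F=YWRW D=GRYR B=GOYB
Query: R face = BYBB

Answer: B Y B B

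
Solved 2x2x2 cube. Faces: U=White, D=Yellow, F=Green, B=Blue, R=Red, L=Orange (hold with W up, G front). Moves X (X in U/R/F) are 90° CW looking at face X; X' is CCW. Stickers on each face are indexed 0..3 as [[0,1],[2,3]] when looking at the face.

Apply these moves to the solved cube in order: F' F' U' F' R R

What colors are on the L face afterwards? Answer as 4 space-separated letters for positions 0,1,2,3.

Answer: B Y O W

Derivation:
After move 1 (F'): F=GGGG U=WWRR R=YRYR D=OOYY L=OWOW
After move 2 (F'): F=GGGG U=WWYY R=OROR D=WWYY L=OROR
After move 3 (U'): U=WYWY F=ORGG R=GGOR B=ORBB L=BBOR
After move 4 (F'): F=RGOG U=WYGO R=WGWR D=BRYY L=BYOW
After move 5 (R): R=WWRG U=WGGG F=RROY D=BBYO B=ORYB
After move 6 (R): R=RWGW U=WRGY F=RBOO D=BYYO B=GRGB
Query: L face = BYOW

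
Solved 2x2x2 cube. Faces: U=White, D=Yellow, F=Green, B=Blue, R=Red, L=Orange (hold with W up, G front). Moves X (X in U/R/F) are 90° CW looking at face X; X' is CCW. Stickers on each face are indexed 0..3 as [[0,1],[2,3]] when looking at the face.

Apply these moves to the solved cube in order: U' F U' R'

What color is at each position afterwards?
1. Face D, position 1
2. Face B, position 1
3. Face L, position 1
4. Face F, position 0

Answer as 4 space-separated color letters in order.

After move 1 (U'): U=WWWW F=OOGG R=GGRR B=RRBB L=BBOO
After move 2 (F): F=GOGO U=WWOB R=WGWR D=RGYY L=BYOY
After move 3 (U'): U=WBWO F=BYGO R=GOWR B=WGBB L=RROY
After move 4 (R'): R=ORGW U=WBWW F=BBGO D=RYYO B=YGGB
Query 1: D[1] = Y
Query 2: B[1] = G
Query 3: L[1] = R
Query 4: F[0] = B

Answer: Y G R B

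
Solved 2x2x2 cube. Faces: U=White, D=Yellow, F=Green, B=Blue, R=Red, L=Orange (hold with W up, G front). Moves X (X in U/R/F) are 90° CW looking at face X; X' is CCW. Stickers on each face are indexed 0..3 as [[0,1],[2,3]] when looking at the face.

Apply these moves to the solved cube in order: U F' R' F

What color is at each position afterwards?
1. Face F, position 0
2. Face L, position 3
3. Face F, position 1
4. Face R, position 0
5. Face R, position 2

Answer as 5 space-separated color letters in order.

After move 1 (U): U=WWWW F=RRGG R=BBRR B=OOBB L=GGOO
After move 2 (F'): F=RGRG U=WWBR R=YBYR D=GOYY L=GWOW
After move 3 (R'): R=BRYY U=WBBO F=RWRR D=GGYG B=YOOB
After move 4 (F): F=RRRW U=WBWW R=BROY D=YBYG L=GGOG
Query 1: F[0] = R
Query 2: L[3] = G
Query 3: F[1] = R
Query 4: R[0] = B
Query 5: R[2] = O

Answer: R G R B O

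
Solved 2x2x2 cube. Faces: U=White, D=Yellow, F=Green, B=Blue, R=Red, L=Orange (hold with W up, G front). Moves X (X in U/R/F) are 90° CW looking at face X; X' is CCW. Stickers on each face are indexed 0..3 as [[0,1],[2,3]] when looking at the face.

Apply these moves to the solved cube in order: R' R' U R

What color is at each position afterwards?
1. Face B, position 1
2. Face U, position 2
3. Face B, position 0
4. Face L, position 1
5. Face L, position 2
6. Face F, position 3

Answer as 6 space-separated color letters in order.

After move 1 (R'): R=RRRR U=WBWB F=GWGW D=YGYG B=YBYB
After move 2 (R'): R=RRRR U=WYWY F=GBGB D=YWYW B=GBGB
After move 3 (U): U=WWYY F=RRGB R=GBRR B=OOGB L=GBOO
After move 4 (R): R=RGRB U=WRYB F=RWGW D=YGYO B=YOWB
Query 1: B[1] = O
Query 2: U[2] = Y
Query 3: B[0] = Y
Query 4: L[1] = B
Query 5: L[2] = O
Query 6: F[3] = W

Answer: O Y Y B O W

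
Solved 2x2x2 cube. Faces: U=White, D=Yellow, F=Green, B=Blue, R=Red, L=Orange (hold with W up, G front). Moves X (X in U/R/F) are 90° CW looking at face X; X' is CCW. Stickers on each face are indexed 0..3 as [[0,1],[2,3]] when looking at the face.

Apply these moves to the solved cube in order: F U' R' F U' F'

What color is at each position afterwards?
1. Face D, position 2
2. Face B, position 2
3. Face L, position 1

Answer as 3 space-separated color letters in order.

After move 1 (F): F=GGGG U=WWOO R=WRWR D=RRYY L=OYOY
After move 2 (U'): U=WOWO F=OYGG R=GGWR B=WRBB L=BBOY
After move 3 (R'): R=GRGW U=WBWW F=OOGO D=RYYG B=YRRB
After move 4 (F): F=GOOO U=WBYB R=WRWW D=GGYG L=BROY
After move 5 (U'): U=BBWY F=BROO R=GOWW B=WRRB L=YROY
After move 6 (F'): F=ROBO U=BBGW R=GOGW D=RYYG L=YYOW
Query 1: D[2] = Y
Query 2: B[2] = R
Query 3: L[1] = Y

Answer: Y R Y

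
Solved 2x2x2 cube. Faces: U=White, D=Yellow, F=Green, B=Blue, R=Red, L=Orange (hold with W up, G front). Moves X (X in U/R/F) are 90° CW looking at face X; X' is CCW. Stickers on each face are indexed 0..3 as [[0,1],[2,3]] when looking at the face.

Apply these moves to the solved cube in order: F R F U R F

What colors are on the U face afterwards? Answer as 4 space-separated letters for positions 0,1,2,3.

Answer: Y W B G

Derivation:
After move 1 (F): F=GGGG U=WWOO R=WRWR D=RRYY L=OYOY
After move 2 (R): R=WWRR U=WGOG F=GRGY D=RBYB B=OBWB
After move 3 (F): F=GGYR U=WGYY R=OWGR D=RWYB L=OROB
After move 4 (U): U=YWYG F=OWYR R=OBGR B=ORWB L=GGOB
After move 5 (R): R=GORB U=YWYR F=OWYB D=RWYO B=GRWB
After move 6 (F): F=YOBW U=YWBG R=YORB D=RGYO L=GROW
Query: U face = YWBG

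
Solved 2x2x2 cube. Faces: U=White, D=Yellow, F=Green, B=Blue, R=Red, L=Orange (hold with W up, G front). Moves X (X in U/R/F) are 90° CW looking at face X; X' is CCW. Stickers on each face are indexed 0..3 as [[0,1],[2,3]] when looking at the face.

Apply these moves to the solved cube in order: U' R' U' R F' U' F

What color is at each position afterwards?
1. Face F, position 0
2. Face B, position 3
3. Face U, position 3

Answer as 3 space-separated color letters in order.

After move 1 (U'): U=WWWW F=OOGG R=GGRR B=RRBB L=BBOO
After move 2 (R'): R=GRGR U=WBWR F=OWGW D=YOYG B=YRYB
After move 3 (U'): U=BRWW F=BBGW R=OWGR B=GRYB L=YROO
After move 4 (R): R=GORW U=BBWW F=BOGG D=YYYG B=WRRB
After move 5 (F'): F=OGBG U=BBGR R=YOYW D=ROYG L=YWOW
After move 6 (U'): U=BRBG F=YWBG R=OGYW B=YORB L=WROW
After move 7 (F): F=BYGW U=BRWR R=BGGW D=YOYG L=WROO
Query 1: F[0] = B
Query 2: B[3] = B
Query 3: U[3] = R

Answer: B B R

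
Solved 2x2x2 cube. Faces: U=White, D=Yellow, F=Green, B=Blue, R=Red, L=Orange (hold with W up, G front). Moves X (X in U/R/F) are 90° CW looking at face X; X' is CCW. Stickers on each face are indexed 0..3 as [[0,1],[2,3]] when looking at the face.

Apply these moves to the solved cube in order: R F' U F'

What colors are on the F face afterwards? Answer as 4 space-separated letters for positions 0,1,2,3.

Answer: R G B G

Derivation:
After move 1 (R): R=RRRR U=WGWG F=GYGY D=YBYB B=WBWB
After move 2 (F'): F=YYGG U=WGRR R=BRYR D=OOYB L=OGOW
After move 3 (U): U=RWRG F=BRGG R=WBYR B=OGWB L=YYOW
After move 4 (F'): F=RGBG U=RWWY R=OBOR D=YWYB L=YGOR
Query: F face = RGBG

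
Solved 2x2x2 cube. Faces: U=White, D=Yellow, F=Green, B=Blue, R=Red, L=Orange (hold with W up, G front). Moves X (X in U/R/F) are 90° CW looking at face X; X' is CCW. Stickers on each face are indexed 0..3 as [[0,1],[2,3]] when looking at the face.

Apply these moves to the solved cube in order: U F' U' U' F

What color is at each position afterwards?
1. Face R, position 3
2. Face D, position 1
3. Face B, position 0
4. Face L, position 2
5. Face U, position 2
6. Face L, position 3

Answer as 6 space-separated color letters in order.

After move 1 (U): U=WWWW F=RRGG R=BBRR B=OOBB L=GGOO
After move 2 (F'): F=RGRG U=WWBR R=YBYR D=GOYY L=GWOW
After move 3 (U'): U=WRWB F=GWRG R=RGYR B=YBBB L=OOOW
After move 4 (U'): U=RBWW F=OORG R=GWYR B=RGBB L=YBOW
After move 5 (F): F=ROGO U=RBWB R=WWWR D=YGYY L=YGOO
Query 1: R[3] = R
Query 2: D[1] = G
Query 3: B[0] = R
Query 4: L[2] = O
Query 5: U[2] = W
Query 6: L[3] = O

Answer: R G R O W O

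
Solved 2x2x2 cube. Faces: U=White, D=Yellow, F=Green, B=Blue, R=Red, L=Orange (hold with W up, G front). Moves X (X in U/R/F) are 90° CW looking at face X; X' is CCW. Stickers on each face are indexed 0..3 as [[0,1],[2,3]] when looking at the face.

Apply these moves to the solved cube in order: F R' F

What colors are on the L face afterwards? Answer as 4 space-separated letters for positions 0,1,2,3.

After move 1 (F): F=GGGG U=WWOO R=WRWR D=RRYY L=OYOY
After move 2 (R'): R=RRWW U=WBOB F=GWGO D=RGYG B=YBRB
After move 3 (F): F=GGOW U=WBYY R=ORBW D=WRYG L=OROG
Query: L face = OROG

Answer: O R O G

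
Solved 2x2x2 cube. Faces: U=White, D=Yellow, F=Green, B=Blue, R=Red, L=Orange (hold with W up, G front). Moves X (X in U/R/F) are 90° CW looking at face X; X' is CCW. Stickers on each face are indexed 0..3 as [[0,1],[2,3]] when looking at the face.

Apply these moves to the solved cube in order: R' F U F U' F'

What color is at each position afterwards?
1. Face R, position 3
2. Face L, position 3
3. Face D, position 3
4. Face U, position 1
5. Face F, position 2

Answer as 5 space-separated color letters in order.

Answer: R O G G G

Derivation:
After move 1 (R'): R=RRRR U=WBWB F=GWGW D=YGYG B=YBYB
After move 2 (F): F=GGWW U=WBOO R=WRBR D=RRYG L=OYOG
After move 3 (U): U=OWOB F=WRWW R=YBBR B=OYYB L=GGOG
After move 4 (F): F=WWWR U=OWGG R=OBBR D=BYYG L=GROR
After move 5 (U'): U=WGOG F=GRWR R=WWBR B=OBYB L=OYOR
After move 6 (F'): F=RRGW U=WGWB R=YWBR D=YRYG L=OGOO
Query 1: R[3] = R
Query 2: L[3] = O
Query 3: D[3] = G
Query 4: U[1] = G
Query 5: F[2] = G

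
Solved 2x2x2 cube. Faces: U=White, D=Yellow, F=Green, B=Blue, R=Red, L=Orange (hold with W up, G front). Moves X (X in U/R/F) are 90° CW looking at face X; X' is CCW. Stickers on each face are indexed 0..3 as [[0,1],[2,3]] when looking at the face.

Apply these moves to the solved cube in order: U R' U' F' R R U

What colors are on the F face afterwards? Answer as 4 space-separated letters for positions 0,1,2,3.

Answer: R Y G B

Derivation:
After move 1 (U): U=WWWW F=RRGG R=BBRR B=OOBB L=GGOO
After move 2 (R'): R=BRBR U=WBWO F=RWGW D=YRYG B=YOYB
After move 3 (U'): U=BOWW F=GGGW R=RWBR B=BRYB L=YOOO
After move 4 (F'): F=GWGG U=BORB R=RWYR D=OOYG L=YWOW
After move 5 (R): R=YRRW U=BWRG F=GOGG D=OYYB B=BROB
After move 6 (R): R=RYWR U=BORG F=GYGB D=OOYB B=GRWB
After move 7 (U): U=RBGO F=RYGB R=GRWR B=YWWB L=GYOW
Query: F face = RYGB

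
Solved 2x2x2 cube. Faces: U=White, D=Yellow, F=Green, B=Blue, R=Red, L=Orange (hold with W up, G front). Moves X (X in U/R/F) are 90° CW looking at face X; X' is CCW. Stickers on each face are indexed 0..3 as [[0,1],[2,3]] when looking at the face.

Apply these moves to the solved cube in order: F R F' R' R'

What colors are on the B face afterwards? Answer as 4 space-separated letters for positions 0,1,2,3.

Answer: G B Y B

Derivation:
After move 1 (F): F=GGGG U=WWOO R=WRWR D=RRYY L=OYOY
After move 2 (R): R=WWRR U=WGOG F=GRGY D=RBYB B=OBWB
After move 3 (F'): F=RYGG U=WGWR R=BWRR D=YYYB L=OGOO
After move 4 (R'): R=WRBR U=WWWO F=RGGR D=YYYG B=BBYB
After move 5 (R'): R=RRWB U=WYWB F=RWGO D=YGYR B=GBYB
Query: B face = GBYB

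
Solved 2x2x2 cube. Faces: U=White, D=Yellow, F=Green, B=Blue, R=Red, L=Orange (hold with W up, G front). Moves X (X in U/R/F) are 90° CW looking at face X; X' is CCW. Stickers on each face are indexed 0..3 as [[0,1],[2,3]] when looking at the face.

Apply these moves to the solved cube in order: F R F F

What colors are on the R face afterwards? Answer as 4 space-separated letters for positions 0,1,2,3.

After move 1 (F): F=GGGG U=WWOO R=WRWR D=RRYY L=OYOY
After move 2 (R): R=WWRR U=WGOG F=GRGY D=RBYB B=OBWB
After move 3 (F): F=GGYR U=WGYY R=OWGR D=RWYB L=OROB
After move 4 (F): F=YGRG U=WGBR R=YWYR D=GOYB L=OROW
Query: R face = YWYR

Answer: Y W Y R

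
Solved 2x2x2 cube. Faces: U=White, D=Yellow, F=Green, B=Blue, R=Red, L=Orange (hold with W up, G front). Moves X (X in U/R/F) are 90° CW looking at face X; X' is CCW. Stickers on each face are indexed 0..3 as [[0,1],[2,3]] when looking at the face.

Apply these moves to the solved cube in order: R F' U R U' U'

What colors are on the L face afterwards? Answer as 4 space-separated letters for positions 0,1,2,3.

After move 1 (R): R=RRRR U=WGWG F=GYGY D=YBYB B=WBWB
After move 2 (F'): F=YYGG U=WGRR R=BRYR D=OOYB L=OGOW
After move 3 (U): U=RWRG F=BRGG R=WBYR B=OGWB L=YYOW
After move 4 (R): R=YWRB U=RRRG F=BOGB D=OWYO B=GGWB
After move 5 (U'): U=RGRR F=YYGB R=BORB B=YWWB L=GGOW
After move 6 (U'): U=GRRR F=GGGB R=YYRB B=BOWB L=YWOW
Query: L face = YWOW

Answer: Y W O W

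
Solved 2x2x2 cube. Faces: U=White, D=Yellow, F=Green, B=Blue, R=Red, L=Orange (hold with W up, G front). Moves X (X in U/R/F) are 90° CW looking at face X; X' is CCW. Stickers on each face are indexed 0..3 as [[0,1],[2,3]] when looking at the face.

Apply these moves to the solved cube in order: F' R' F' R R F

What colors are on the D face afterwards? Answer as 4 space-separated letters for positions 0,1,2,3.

Answer: R Y Y Y

Derivation:
After move 1 (F'): F=GGGG U=WWRR R=YRYR D=OOYY L=OWOW
After move 2 (R'): R=RRYY U=WBRB F=GWGR D=OGYG B=YBOB
After move 3 (F'): F=WRGG U=WBRY R=GROY D=WWYG L=OBOR
After move 4 (R): R=OGYR U=WRRG F=WWGG D=WOYY B=YBBB
After move 5 (R): R=YORG U=WWRG F=WOGY D=WBYY B=GBRB
After move 6 (F): F=GWYO U=WWRB R=ROGG D=RYYY L=OWOB
Query: D face = RYYY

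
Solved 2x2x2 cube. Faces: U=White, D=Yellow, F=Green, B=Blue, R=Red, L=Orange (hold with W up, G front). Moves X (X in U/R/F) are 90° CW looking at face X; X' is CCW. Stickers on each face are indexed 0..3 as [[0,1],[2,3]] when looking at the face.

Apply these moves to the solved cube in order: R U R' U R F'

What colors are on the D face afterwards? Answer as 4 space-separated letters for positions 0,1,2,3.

Answer: W O Y G

Derivation:
After move 1 (R): R=RRRR U=WGWG F=GYGY D=YBYB B=WBWB
After move 2 (U): U=WWGG F=RRGY R=WBRR B=OOWB L=GYOO
After move 3 (R'): R=BRWR U=WWGO F=RWGG D=YRYY B=BOBB
After move 4 (U): U=GWOW F=BRGG R=BOWR B=GYBB L=RWOO
After move 5 (R): R=WBRO U=GROG F=BRGY D=YBYG B=WYWB
After move 6 (F'): F=RYBG U=GRWR R=BBYO D=WOYG L=RGOO
Query: D face = WOYG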